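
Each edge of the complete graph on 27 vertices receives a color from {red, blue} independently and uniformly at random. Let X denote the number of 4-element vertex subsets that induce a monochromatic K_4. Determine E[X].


Let X = Σ_S X_S over the C(27, 4) = 17550 subsets S of size 4, where X_S = 1 if the K_4 on S is monochromatic.
For a fixed S, the K_4 on S has C(4, 2) = 6 edges. P[all 6 edges red] = (1/2)^6, and likewise for blue, so P[monochromatic] = 2·(1/2)^6 = 2^{1 − 6} = 1/32.
By linearity of expectation: E[X] = C(27, 4) · 2^{1 − 6} = 17550 · 1/32 = 8775/16.
Numerically: E[X] ≈ 548.437500.

E[X] = C(27,4)·2^(1−C(4,2)) = 8775/16 ≈ 548.437500.


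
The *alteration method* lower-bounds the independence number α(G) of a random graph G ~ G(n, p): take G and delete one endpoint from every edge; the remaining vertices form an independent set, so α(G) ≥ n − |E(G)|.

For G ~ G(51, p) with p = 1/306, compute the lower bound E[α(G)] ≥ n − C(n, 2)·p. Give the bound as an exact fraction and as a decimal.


E[|E(G)|] = C(51, 2)·p = 1275 · (1/306) = 25/6.
E[α(G)] ≥ n − E[|E(G)|] = 51 − 25/6 = 281/6.
Numerically: ≈ 46.833.
(This is only a lower bound; the true E[α(G)] may be larger.)

E[α(G)] ≥ 281/6 ≈ 46.833.


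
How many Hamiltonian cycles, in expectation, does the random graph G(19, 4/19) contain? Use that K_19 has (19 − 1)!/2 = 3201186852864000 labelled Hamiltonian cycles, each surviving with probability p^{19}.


K_19 has (19 − 1)!/2 = 3201186852864000 labelled Hamiltonian cycles.
For each such Hamiltonian cycle H, let X_H = 1 if all 19 edges of H are present in G. Then P[X_H = 1] = p^{19} = (4/19)^{19} = 274877906944/1978419655660313589123979.
Summing the indicators: E[X] = Σ_H E[X_H] = 3201186852864000 · p^{19} = 3201186852864000 · 274877906944/1978419655660313589123979 = 879935541851906811887616000/1978419655660313589123979.
Numerically: E[X] ≈ 444.8.

E[X] = 3201186852864000 · (4/19)^{19} = 879935541851906811887616000/1978419655660313589123979 ≈ 444.8.


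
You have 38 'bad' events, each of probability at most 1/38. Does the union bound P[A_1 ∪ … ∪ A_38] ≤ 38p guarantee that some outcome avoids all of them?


Union bound: P[∪_{i=1}^{38} A_i] ≤ Σ_i P[A_i] ≤ 38·p = 38·(1/38) = 1.
Numerically: 1 ≈ 1.0000000.
Is 1 < 1? NO.
Since the bound 1 is ≥ 1, the union bound is uninformative here; it does NOT by itself certify existence.

38·p = 1 ≈ 1.0000000; existence NOT certified by the union bound.


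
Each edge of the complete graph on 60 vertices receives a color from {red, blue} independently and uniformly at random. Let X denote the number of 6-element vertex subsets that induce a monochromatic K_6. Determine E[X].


Let X = Σ_S X_S over the C(60, 6) = 50063860 subsets S of size 6, where X_S = 1 if the K_6 on S is monochromatic.
For a fixed S, the K_6 on S has C(6, 2) = 15 edges. P[all 15 edges red] = (1/2)^15, and likewise for blue, so P[monochromatic] = 2·(1/2)^15 = 2^{1 − 15} = 1/16384.
By linearity: E[X] = C(60, 6) · 2^{1 − 15} = 50063860 · 1/16384 = 12515965/4096.
Numerically: E[X] ≈ 3055.65552.

E[X] = C(60,6)·2^(1−C(6,2)) = 12515965/4096 ≈ 3055.65552.


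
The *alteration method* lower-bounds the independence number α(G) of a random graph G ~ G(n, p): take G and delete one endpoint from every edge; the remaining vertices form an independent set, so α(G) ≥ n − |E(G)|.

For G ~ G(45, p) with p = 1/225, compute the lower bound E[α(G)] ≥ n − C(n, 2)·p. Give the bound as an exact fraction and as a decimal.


E[|E(G)|] = C(45, 2)·p = 990 · (1/225) = 22/5.
E[α(G)] ≥ n − E[|E(G)|] = 45 − 22/5 = 203/5.
Numerically: ≈ 40.600.
(This is only a lower bound; the true E[α(G)] may be larger.)

E[α(G)] ≥ 203/5 ≈ 40.600.


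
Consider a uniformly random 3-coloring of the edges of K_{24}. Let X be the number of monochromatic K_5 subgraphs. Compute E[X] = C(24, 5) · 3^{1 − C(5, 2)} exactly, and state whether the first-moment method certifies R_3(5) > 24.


E[X] = C(24, 5) · 3^{1 − 10} = 42504 · 3^{−9} = 42504/19683.
As a reduced fraction: E[X] = 14168/6561 ≈ 2.15943.
Is E[X] < 1? NO.
Since E[X] ≥ 1, the first-moment bound is inconclusive at n = 24; it does NOT by itself certify R_3(5) > 24.

E[X] = 14168/6561 ≈ 2.15943; E[X] ≥ 1; first-moment method inconclusive here.


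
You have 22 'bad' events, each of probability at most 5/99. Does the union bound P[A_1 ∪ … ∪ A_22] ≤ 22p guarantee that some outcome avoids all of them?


Union bound: P[∪_{i=1}^{22} A_i] ≤ Σ_i P[A_i] ≤ 22·p = 22·(5/99) = 10/9.
Numerically: 10/9 ≈ 1.11111.
Is 10/9 < 1? NO.
Since the bound 10/9 is ≥ 1, the union bound is uninformative here; it does NOT by itself certify existence.

22·p = 10/9 ≈ 1.11111; existence NOT certified by the union bound.


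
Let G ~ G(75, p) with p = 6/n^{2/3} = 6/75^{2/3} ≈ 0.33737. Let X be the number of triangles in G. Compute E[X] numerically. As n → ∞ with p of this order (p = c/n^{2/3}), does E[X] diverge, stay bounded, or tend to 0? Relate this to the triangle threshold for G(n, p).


Number of potential triangles: C(75, 3) = 67525.
Each occurs with probability p³ ≈ (0.33737)³ ≈ 3.8400000e-02.
By linearity: E[X] = C(75, 3)·p³ ≈ 67525 · 3.8400000e-02 ≈ 2592.96000.
Since α = 2/3 < 1, p = c/n^{2/3} ≫ 1/n is above the triangle threshold p ~ 1/n. Asymptotically E[X] ~ (c³/6)·n^{3(1−α)} = (6³/6)·n^{1} → ∞; triangles are abundant w.h.p.

E[X] ≈ 2592.96000; in regime p = Θ(1/n^{2/3}) E[X] diverges (above the triangle threshold p ~ 1/n).


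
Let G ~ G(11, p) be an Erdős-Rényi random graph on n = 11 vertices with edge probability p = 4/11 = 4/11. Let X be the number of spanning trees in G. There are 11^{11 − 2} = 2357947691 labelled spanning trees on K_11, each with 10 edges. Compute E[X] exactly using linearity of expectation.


K_11 has 11^{11 − 2} = 2357947691 labelled spanning trees.
For each such spanning tree H, let X_H = 1 if all 10 edges of H are present in G. Then P[X_H = 1] = p^{10} = (4/11)^{10} = 1048576/25937424601.
Summing the indicators: E[X] = Σ_H E[X_H] = 2357947691 · p^{10} = 2357947691 · 1048576/25937424601 = 1048576/11.
Numerically: E[X] ≈ 95325.

E[X] = 2357947691 · (4/11)^{10} = 1048576/11 ≈ 95325.


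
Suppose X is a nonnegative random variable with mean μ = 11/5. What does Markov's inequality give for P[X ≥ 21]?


μ = E[X] = 11/5, a = 21.
Markov: P[X ≥ 21] ≤ μ/a = (11/5)/21 = 11/105.
Numerically: ≈ 0.105.
(Since a = 21 > μ = 2.200, the bound 11/105 is < 1 and informative.)

P[X ≥ 21] ≤ 11/105 ≈ 0.105.


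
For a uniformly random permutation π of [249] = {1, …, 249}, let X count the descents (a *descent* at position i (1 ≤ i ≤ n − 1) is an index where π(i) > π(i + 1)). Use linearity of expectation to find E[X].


Write X = Σ X_I over i = 1, …, 248, with X_I the indicator of one descent.
There are 248 indicators.
For each fixed i, the pair (π(i), π(i+1)) is a uniformly random ordered pair of distinct values from {1, …, 249}; by symmetry P[π(i) > π(i+1)] = 1/2.
By linearity: E[X] = 248 · (1/2) = (249 − 1) · (1/2) = 124 ≈ 124.000.

E[X] = 124 = 124.000.


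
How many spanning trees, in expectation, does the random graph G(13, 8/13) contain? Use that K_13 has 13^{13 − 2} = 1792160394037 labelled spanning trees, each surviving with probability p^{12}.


K_13 has 13^{13 − 2} = 1792160394037 labelled spanning trees.
For each such spanning tree H, let X_H = 1 if all 12 edges of H are present in G. Then P[X_H = 1] = p^{12} = (8/13)^{12} = 68719476736/23298085122481.
By linearity: E[X] = Σ_H E[X_H] = 1792160394037 · p^{12} = 1792160394037 · 68719476736/23298085122481 = 68719476736/13.
Numerically: E[X] ≈ 5.2861e+09.

E[X] = 1792160394037 · (8/13)^{12} = 68719476736/13 ≈ 5.2861e+09.


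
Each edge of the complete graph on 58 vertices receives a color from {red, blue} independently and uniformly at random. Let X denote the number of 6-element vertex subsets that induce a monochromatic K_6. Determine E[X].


Let X = Σ_S X_S over the C(58, 6) = 40475358 subsets S of size 6, where X_S = 1 if the K_6 on S is monochromatic.
For a fixed S, the K_6 on S has C(6, 2) = 15 edges. P[all 15 edges red] = (1/2)^15, and likewise for blue, so P[monochromatic] = 2·(1/2)^15 = 2^{1 − 15} = 1/16384.
Summing: E[X] = C(58, 6) · 2^{1 − 15} = 40475358 · 1/16384 = 20237679/8192.
Numerically: E[X] ≈ 2470.420.

E[X] = C(58,6)·2^(1−C(6,2)) = 20237679/8192 ≈ 2470.420.


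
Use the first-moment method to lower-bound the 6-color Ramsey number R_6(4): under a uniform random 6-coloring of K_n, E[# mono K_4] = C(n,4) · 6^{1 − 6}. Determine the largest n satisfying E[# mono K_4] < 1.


We need C(n, 4) · 6^{1 − 6} < 1, i.e. C(n, 4) < 6^{6 − 1} = 7776.
Check values of n near the boundary:
  n = 19: C(19, 4) = 3876; 3876 < 7776? YES
  n = 20: C(20, 4) = 4845; 4845 < 7776? YES
  n = 21: C(21, 4) = 5985; 5985 < 7776? YES
  n = 22: C(22, 4) = 7315; 7315 < 7776? YES
  n = 23: C(23, 4) = 8855; 8855 < 7776? NO
The largest n with C(n, 4) < 7776 is n = 22 (where E[X] = 7315/7776 ≈ 0.94072). Hence R_6(4) > 22, i.e. R_6(4) ≥ 23.

Largest n = 22; hence R_6(4) > 22.


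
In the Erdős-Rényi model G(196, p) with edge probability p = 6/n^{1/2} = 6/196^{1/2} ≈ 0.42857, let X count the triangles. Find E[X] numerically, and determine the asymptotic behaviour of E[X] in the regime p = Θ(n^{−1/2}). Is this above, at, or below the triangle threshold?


Number of potential triangles: C(196, 3) = 1235780.
Each occurs with probability p³ ≈ (0.42857)³ ≈ 7.8717201e-02.
By linearity: E[X] = C(196, 3)·p³ ≈ 1235780 · 7.8717201e-02 ≈ 97277.14286.
Since α = 1/2 < 1, p = c/n^{1/2} ≫ 1/n is above the triangle threshold p ~ 1/n. Asymptotically E[X] ~ (c³/6)·n^{3(1−α)} = (6³/6)·n^{1.5} → ∞; triangles are abundant w.h.p.

E[X] ≈ 97277.14286; in regime p = Θ(1/n^{1/2}) E[X] diverges (above the triangle threshold p ~ 1/n).


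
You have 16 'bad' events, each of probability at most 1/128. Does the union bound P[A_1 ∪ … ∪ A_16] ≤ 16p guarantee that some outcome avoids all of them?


Union bound: P[∪_{i=1}^{16} A_i] ≤ Σ_i P[A_i] ≤ 16·p = 16·(1/128) = 1/8.
Numerically: 1/8 ≈ 0.1250000.
Is 1/8 < 1? YES.
Since P[∪ A_i] ≤ 1/8 < 1, the complement has P[∩ A_i^c] ≥ 1 − 1/8 = 7/8 > 0, so some outcome avoids every A_i.

16·p = 1/8 ≈ 0.1250000; existence CERTIFIED by the union bound.


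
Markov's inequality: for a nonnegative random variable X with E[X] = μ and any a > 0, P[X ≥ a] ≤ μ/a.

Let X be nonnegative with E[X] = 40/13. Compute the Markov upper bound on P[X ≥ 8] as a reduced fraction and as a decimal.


μ = E[X] = 40/13, a = 8.
Markov: P[X ≥ 8] ≤ μ/a = (40/13)/8 = 5/13.
Numerically: ≈ 0.38462.
(Since a = 8 > μ = 3.07692, the bound 5/13 is < 1 and informative.)

P[X ≥ 8] ≤ 5/13 ≈ 0.38462.


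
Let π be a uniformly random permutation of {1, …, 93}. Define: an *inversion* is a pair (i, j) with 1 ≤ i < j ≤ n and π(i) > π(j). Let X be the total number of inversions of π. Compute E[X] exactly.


Write X = Σ X_I over the C(93, 2) = 4278 pairs i < j, with X_I the indicator of one inversion.
There are 4278 indicators.
For each fixed pair i < j, the values π(i) and π(j) are two distinct elements of {1, …, 93} in uniformly random order; by symmetry P[π(i) > π(j)] = 1/2.
By linearity: E[X] = 4278 · (1/2) = C(93, 2) · (1/2) = 4278/2 = 2139 ≈ 2139.000000.

E[X] = 2139 = 2139.000000.


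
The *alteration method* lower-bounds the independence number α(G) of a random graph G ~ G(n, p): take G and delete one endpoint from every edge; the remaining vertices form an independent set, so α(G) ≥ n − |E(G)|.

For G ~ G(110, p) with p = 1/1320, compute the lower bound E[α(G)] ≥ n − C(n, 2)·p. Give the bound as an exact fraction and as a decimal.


E[|E(G)|] = C(110, 2)·p = 5995 · (1/1320) = 109/24.
E[α(G)] ≥ n − E[|E(G)|] = 110 − 109/24 = 2531/24.
Numerically: ≈ 105.458.
(This is only a lower bound; the true E[α(G)] may be larger.)

E[α(G)] ≥ 2531/24 ≈ 105.458.


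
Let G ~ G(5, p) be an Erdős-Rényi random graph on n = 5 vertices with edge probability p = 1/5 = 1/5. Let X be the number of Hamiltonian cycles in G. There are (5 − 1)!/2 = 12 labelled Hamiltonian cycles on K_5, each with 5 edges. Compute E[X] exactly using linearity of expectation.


K_5 has (5 − 1)!/2 = 12 labelled Hamiltonian cycles.
For each such Hamiltonian cycle H, let X_H = 1 if all 5 edges of H are present in G. Then P[X_H = 1] = p^{5} = (1/5)^{5} = 1/3125.
Summing the indicators: E[X] = Σ_H E[X_H] = 12 · p^{5} = 12 · 1/3125 = 12/3125.
Numerically: E[X] ≈ 0.00384.

E[X] = 12 · (1/5)^{5} = 12/3125 ≈ 0.00384.


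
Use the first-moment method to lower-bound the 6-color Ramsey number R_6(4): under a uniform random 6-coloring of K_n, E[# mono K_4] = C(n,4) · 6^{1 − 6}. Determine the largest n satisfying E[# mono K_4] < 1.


We need C(n, 4) · 6^{1 − 6} < 1, i.e. C(n, 4) < 6^{6 − 1} = 7776.
Check values of n near the boundary:
  n = 21: C(21, 4) = 5985; 5985 < 7776? YES
  n = 22: C(22, 4) = 7315; 7315 < 7776? YES
  n = 23: C(23, 4) = 8855; 8855 < 7776? NO
  n = 24: C(24, 4) = 10626; 10626 < 7776? NO
  n = 25: C(25, 4) = 12650; 12650 < 7776? NO
The largest n with C(n, 4) < 7776 is n = 22 (where E[X] = 7315/7776 ≈ 0.94072). Hence R_6(4) > 22, i.e. R_6(4) ≥ 23.

Largest n = 22; hence R_6(4) > 22.


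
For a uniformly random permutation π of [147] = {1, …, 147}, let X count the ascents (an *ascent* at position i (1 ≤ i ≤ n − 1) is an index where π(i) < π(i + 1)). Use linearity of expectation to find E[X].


Write X = Σ X_I over i = 1, …, 146, with X_I the indicator of one ascent.
There are 146 indicators.
For each fixed i, the pair (π(i), π(i+1)) is a uniformly random ordered pair of distinct values from {1, …, 147}; by symmetry P[π(i) < π(i+1)] = 1/2.
By linearity: E[X] = 146 · (1/2) = (147 − 1) · (1/2) = 73 ≈ 73.0000.

E[X] = 73 = 73.0000.


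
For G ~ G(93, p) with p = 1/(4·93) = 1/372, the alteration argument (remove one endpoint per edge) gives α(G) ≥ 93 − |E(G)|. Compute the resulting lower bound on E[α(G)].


E[|E(G)|] = C(93, 2)·p = 4278 · (1/372) = 23/2.
E[α(G)] ≥ n − E[|E(G)|] = 93 − 23/2 = 163/2.
Numerically: ≈ 81.500.
(This is only a lower bound; the true E[α(G)] may be larger.)

E[α(G)] ≥ 163/2 ≈ 81.500.


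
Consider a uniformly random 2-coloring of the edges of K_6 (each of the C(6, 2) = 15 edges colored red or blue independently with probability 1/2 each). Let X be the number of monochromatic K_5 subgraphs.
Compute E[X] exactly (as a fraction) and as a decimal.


Let X = Σ_S X_S over the C(6, 5) = 6 subsets S of size 5, where X_S = 1 if the K_5 on S is monochromatic.
For a fixed S, the K_5 on S has C(5, 2) = 10 edges. P[all 10 edges red] = (1/2)^10, and likewise for blue, so P[monochromatic] = 2·(1/2)^10 = 2^{1 − 10} = 1/512.
By linearity: E[X] = C(6, 5) · 2^{1 − 10} = 6 · 1/512 = 3/256.
Numerically: E[X] ≈ 0.01172.

E[X] = C(6,5)·2^(1−C(5,2)) = 3/256 ≈ 0.01172.


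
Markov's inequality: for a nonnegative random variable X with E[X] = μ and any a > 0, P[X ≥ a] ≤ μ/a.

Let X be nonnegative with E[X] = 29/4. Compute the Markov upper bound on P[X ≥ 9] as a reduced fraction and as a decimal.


μ = E[X] = 29/4, a = 9.
Markov: P[X ≥ 9] ≤ μ/a = (29/4)/9 = 29/36.
Numerically: ≈ 0.8056.
(Since a = 9 > μ = 7.2500, the bound 29/36 is < 1 and informative.)

P[X ≥ 9] ≤ 29/36 ≈ 0.8056.


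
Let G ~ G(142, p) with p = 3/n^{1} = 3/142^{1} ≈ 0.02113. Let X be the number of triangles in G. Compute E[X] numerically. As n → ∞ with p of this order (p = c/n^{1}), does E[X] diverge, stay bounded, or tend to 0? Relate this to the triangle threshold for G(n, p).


Number of potential triangles: C(142, 3) = 467180.
Each occurs with probability p³ ≈ (0.02113)³ ≈ 9.429719e-06.
By linearity: E[X] = C(142, 3)·p³ ≈ 467180 · 9.429719e-06 ≈ 4.4054.
Here α = 1, so p = 3/n is exactly at the triangle threshold p ~ 1/n. Asymptotically E[X] → c³/6 = 3³/6 = 9/2 ≈ 4.5000, a bounded constant. In this regime the triangle count is asymptotically Poisson(c³/6).

E[X] ≈ 4.4054; in regime p = Θ(1/n^{1}) E[X] stays bounded (at the triangle threshold p ~ 1/n).


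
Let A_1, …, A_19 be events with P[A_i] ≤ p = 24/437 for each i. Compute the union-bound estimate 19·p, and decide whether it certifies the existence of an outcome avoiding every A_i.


Union bound: P[∪_{i=1}^{19} A_i] ≤ Σ_i P[A_i] ≤ 19·p = 19·(24/437) = 24/23.
Numerically: 24/23 ≈ 1.043478.
Is 24/23 < 1? NO.
Since the bound 24/23 is ≥ 1, the union bound is uninformative here; it does NOT by itself certify existence.

19·p = 24/23 ≈ 1.043478; existence NOT certified by the union bound.


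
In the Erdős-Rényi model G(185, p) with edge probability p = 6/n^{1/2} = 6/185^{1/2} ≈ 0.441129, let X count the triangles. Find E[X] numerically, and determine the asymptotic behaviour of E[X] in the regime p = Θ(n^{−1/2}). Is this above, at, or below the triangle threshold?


Number of potential triangles: C(185, 3) = 1038220.
Each occurs with probability p³ ≈ (0.441129)³ ≈ 8.58412748e-02.
By linearity: E[X] = C(185, 3)·p³ ≈ 1038220 · 8.58412748e-02 ≈ 89122.128319.
Since α = 1/2 < 1, p = c/n^{1/2} ≫ 1/n is above the triangle threshold p ~ 1/n. Asymptotically E[X] ~ (c³/6)·n^{3(1−α)} = (6³/6)·n^{1.5} → ∞; triangles are abundant w.h.p.

E[X] ≈ 89122.128319; in regime p = Θ(1/n^{1/2}) E[X] diverges (above the triangle threshold p ~ 1/n).


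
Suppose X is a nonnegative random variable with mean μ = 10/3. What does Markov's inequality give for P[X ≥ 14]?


μ = E[X] = 10/3, a = 14.
Markov: P[X ≥ 14] ≤ μ/a = (10/3)/14 = 5/21.
Numerically: ≈ 0.2381.
(Since a = 14 > μ = 3.3333, the bound 5/21 is < 1 and informative.)

P[X ≥ 14] ≤ 5/21 ≈ 0.2381.


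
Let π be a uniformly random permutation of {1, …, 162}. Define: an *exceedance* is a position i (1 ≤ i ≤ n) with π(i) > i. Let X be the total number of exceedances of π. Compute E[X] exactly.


Write X = Σ_{i=1}^{162} X_i, where X_i = 1_{π(i) > i}.
For each fixed i, π(i) is uniform over {1, …, 162} (marginal of a uniform permutation), so P[π(i) > i] = (n − i)/n. Summing: Σ_{i=1}^{162} (n − i)/n = (0 + 1 + … + 161)/162 = 162(162 − 1)/(2·162) = (162 − 1)/2.
Hence E[X] = Σ_{i=1}^{162} (162 − i)/162 = 161/2 ≈ 80.500.

E[X] = 161/2 = 80.500.


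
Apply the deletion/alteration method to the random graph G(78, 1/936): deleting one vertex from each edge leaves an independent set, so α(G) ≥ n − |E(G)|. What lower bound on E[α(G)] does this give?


E[|E(G)|] = C(78, 2)·p = 3003 · (1/936) = 77/24.
E[α(G)] ≥ n − E[|E(G)|] = 78 − 77/24 = 1795/24.
Numerically: ≈ 74.791667.
(This is only a lower bound; the true E[α(G)] may be larger.)

E[α(G)] ≥ 1795/24 ≈ 74.791667.


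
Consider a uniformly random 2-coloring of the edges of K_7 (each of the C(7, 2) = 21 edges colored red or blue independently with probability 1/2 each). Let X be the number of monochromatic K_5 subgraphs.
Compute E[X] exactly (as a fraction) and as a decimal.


Let X = Σ_S X_S over the C(7, 5) = 21 subsets S of size 5, where X_S = 1 if the K_5 on S is monochromatic.
For a fixed S, the K_5 on S has C(5, 2) = 10 edges. P[all 10 edges red] = (1/2)^10, and likewise for blue, so P[monochromatic] = 2·(1/2)^10 = 2^{1 − 10} = 1/512.
Summing: E[X] = C(7, 5) · 2^{1 − 10} = 21 · 1/512 = 21/512.
Numerically: E[X] ≈ 0.0410.

E[X] = C(7,5)·2^(1−C(5,2)) = 21/512 ≈ 0.0410.


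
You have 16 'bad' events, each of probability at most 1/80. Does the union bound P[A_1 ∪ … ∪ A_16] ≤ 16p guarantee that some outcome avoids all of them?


Union bound: P[∪_{i=1}^{16} A_i] ≤ Σ_i P[A_i] ≤ 16·p = 16·(1/80) = 1/5.
Numerically: 1/5 ≈ 0.200.
Is 1/5 < 1? YES.
Since P[∪ A_i] ≤ 1/5 < 1, the complement has P[∩ A_i^c] ≥ 1 − 1/5 = 4/5 > 0, so some outcome avoids every A_i.

16·p = 1/5 ≈ 0.200; existence CERTIFIED by the union bound.


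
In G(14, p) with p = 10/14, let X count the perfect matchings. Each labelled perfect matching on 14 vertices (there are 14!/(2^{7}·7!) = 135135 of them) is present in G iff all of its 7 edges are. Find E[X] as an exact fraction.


K_14 has 14!/(2^{7}·7!) = 135135 labelled perfect matchings.
For each such perfect matching H, let X_H = 1 if all 7 edges of H are present in G. Then P[X_H = 1] = p^{7} = (5/7)^{7} = 78125/823543.
By linearity: E[X] = Σ_H E[X_H] = 135135 · p^{7} = 135135 · 78125/823543 = 1508203125/117649.
Numerically: E[X] ≈ 12819.5.

E[X] = 135135 · (5/7)^{7} = 1508203125/117649 ≈ 12819.5.


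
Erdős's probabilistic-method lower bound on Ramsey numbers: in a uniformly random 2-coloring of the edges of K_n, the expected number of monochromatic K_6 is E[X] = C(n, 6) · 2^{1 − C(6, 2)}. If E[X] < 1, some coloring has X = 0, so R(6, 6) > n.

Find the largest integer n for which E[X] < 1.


We need C(n, 6) · 2^{1 − 15} < 1, i.e. C(n, 6) < 2^{15 − 1} = 16384.
Check values of n near the boundary:
  n = 12: C(12, 6) = 924; 924 < 16384? YES
  n = 13: C(13, 6) = 1716; 1716 < 16384? YES
  n = 14: C(14, 6) = 3003; 3003 < 16384? YES
  n = 15: C(15, 6) = 5005; 5005 < 16384? YES
  n = 16: C(16, 6) = 8008; 8008 < 16384? YES
  n = 17: C(17, 6) = 12376; 12376 < 16384? YES
  n = 18: C(18, 6) = 18564; 18564 < 16384? NO
The largest n with C(n, 6) < 16384 is n = 17 (where E[X] = 1547/2048 ≈ 0.755371). Hence R(6, 6) > 17, i.e. R(6, 6) ≥ 18.

Largest n = 17; hence R(6, 6) > 17.


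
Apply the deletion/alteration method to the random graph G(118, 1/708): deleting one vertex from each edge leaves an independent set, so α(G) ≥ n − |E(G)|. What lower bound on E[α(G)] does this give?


E[|E(G)|] = C(118, 2)·p = 6903 · (1/708) = 39/4.
E[α(G)] ≥ n − E[|E(G)|] = 118 − 39/4 = 433/4.
Numerically: ≈ 108.25000.
(This is only a lower bound; the true E[α(G)] may be larger.)

E[α(G)] ≥ 433/4 ≈ 108.25000.


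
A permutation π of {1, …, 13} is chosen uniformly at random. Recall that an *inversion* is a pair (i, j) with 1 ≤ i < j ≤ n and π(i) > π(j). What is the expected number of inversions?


Write X = Σ X_I over the C(13, 2) = 78 pairs i < j, with X_I the indicator of one inversion.
There are 78 indicators.
For each fixed pair i < j, the values π(i) and π(j) are two distinct elements of {1, …, 13} in uniformly random order; by symmetry P[π(i) > π(j)] = 1/2.
By linearity: E[X] = 78 · (1/2) = C(13, 2) · (1/2) = 78/2 = 39 ≈ 39.0000.

E[X] = 39 = 39.0000.


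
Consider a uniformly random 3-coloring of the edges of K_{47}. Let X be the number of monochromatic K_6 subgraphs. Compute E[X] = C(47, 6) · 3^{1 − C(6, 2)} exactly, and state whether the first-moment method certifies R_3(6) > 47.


E[X] = C(47, 6) · 3^{1 − 15} = 10737573 · 3^{−14} = 10737573/4782969.
As a reduced fraction: E[X] = 3579191/1594323 ≈ 2.245.
Is E[X] < 1? NO.
Since E[X] ≥ 1, the first-moment bound is inconclusive at n = 47; it does NOT by itself certify R_3(6) > 47.

E[X] = 3579191/1594323 ≈ 2.245; E[X] ≥ 1; first-moment method inconclusive here.


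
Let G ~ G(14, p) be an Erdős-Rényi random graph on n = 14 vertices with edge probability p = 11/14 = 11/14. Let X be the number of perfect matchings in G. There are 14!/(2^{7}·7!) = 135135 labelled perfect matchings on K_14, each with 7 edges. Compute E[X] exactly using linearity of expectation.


K_14 has 14!/(2^{7}·7!) = 135135 labelled perfect matchings.
For each such perfect matching H, let X_H = 1 if all 7 edges of H are present in G. Then P[X_H = 1] = p^{7} = (11/14)^{7} = 19487171/105413504.
By linearity of expectation: E[X] = Σ_H E[X_H] = 135135 · p^{7} = 135135 · 19487171/105413504 = 376199836155/15059072.
Numerically: E[X] ≈ 2.498e+04.

E[X] = 135135 · (11/14)^{7} = 376199836155/15059072 ≈ 2.498e+04.


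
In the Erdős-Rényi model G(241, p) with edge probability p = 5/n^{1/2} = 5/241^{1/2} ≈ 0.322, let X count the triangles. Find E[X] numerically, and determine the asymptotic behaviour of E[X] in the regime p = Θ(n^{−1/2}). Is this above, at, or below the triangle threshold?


Number of potential triangles: C(241, 3) = 2303960.
Each occurs with probability p³ ≈ (0.322)³ ≈ 3.34106e-02.
By linearity: E[X] = C(241, 3)·p³ ≈ 2303960 · 3.34106e-02 ≈ 76976.717.
Since α = 1/2 < 1, p = c/n^{1/2} ≫ 1/n is above the triangle threshold p ~ 1/n. Asymptotically E[X] ~ (c³/6)·n^{3(1−α)} = (5³/6)·n^{1.5} → ∞; triangles are abundant w.h.p.

E[X] ≈ 76976.717; in regime p = Θ(1/n^{1/2}) E[X] diverges (above the triangle threshold p ~ 1/n).


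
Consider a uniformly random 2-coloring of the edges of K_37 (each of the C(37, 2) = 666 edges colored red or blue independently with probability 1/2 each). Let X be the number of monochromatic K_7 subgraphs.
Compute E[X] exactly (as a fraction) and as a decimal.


Let X = Σ_S X_S over the C(37, 7) = 10295472 subsets S of size 7, where X_S = 1 if the K_7 on S is monochromatic.
For a fixed S, the K_7 on S has C(7, 2) = 21 edges. P[all 21 edges red] = (1/2)^21, and likewise for blue, so P[monochromatic] = 2·(1/2)^21 = 2^{1 − 21} = 1/1048576.
By linearity of expectation: E[X] = C(37, 7) · 2^{1 − 21} = 10295472 · 1/1048576 = 643467/65536.
Numerically: E[X] ≈ 9.8185.

E[X] = C(37,7)·2^(1−C(7,2)) = 643467/65536 ≈ 9.8185.


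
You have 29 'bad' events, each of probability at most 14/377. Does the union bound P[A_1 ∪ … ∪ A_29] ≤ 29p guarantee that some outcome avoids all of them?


Union bound: P[∪_{i=1}^{29} A_i] ≤ Σ_i P[A_i] ≤ 29·p = 29·(14/377) = 14/13.
Numerically: 14/13 ≈ 1.07692.
Is 14/13 < 1? NO.
Since the bound 14/13 is ≥ 1, the union bound is uninformative here; it does NOT by itself certify existence.

29·p = 14/13 ≈ 1.07692; existence NOT certified by the union bound.


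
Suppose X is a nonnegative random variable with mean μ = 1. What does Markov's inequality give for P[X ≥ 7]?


μ = E[X] = 1, a = 7.
Markov: P[X ≥ 7] ≤ μ/a = (1)/7 = 1/7.
Numerically: ≈ 0.143.
(Since a = 7 > μ = 1.000, the bound 1/7 is < 1 and informative.)

P[X ≥ 7] ≤ 1/7 ≈ 0.143.


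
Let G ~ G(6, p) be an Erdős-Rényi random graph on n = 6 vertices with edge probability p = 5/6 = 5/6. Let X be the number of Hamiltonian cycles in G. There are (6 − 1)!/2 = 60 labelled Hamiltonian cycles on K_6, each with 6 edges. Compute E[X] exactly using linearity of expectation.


K_6 has (6 − 1)!/2 = 60 labelled Hamiltonian cycles.
For each such Hamiltonian cycle H, let X_H = 1 if all 6 edges of H are present in G. Then P[X_H = 1] = p^{6} = (5/6)^{6} = 15625/46656.
By linearity of expectation: E[X] = Σ_H E[X_H] = 60 · p^{6} = 60 · 15625/46656 = 78125/3888.
Numerically: E[X] ≈ 20.094.

E[X] = 60 · (5/6)^{6} = 78125/3888 ≈ 20.094.


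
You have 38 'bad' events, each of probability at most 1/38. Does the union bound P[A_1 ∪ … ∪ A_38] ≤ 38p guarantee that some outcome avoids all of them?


Union bound: P[∪_{i=1}^{38} A_i] ≤ Σ_i P[A_i] ≤ 38·p = 38·(1/38) = 1.
Numerically: 1 ≈ 1.000.
Is 1 < 1? NO.
Since the bound 1 is ≥ 1, the union bound is uninformative here; it does NOT by itself certify existence.

38·p = 1 ≈ 1.000; existence NOT certified by the union bound.


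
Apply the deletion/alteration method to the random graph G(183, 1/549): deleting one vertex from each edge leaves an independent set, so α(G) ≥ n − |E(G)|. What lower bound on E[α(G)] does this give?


E[|E(G)|] = C(183, 2)·p = 16653 · (1/549) = 91/3.
E[α(G)] ≥ n − E[|E(G)|] = 183 − 91/3 = 458/3.
Numerically: ≈ 152.667.
(This is only a lower bound; the true E[α(G)] may be larger.)

E[α(G)] ≥ 458/3 ≈ 152.667.


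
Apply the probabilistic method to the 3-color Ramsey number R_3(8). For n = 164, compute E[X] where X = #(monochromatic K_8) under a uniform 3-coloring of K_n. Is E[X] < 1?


E[X] = C(164, 8) · 3^{1 − 28} = 10912535409348 · 3^{−27} = 10912535409348/7625597484987.
As a reduced fraction: E[X] = 404167978124/282429536481 ≈ 1.431040.
Is E[X] < 1? NO.
Since E[X] ≥ 1, the first-moment bound is inconclusive at n = 164; it does NOT by itself certify R_3(8) > 164.

E[X] = 404167978124/282429536481 ≈ 1.431040; E[X] ≥ 1; first-moment method inconclusive here.


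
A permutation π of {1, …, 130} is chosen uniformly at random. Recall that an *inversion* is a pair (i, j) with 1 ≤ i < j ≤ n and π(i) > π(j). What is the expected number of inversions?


Write X = Σ X_I over the C(130, 2) = 8385 pairs i < j, with X_I the indicator of one inversion.
There are 8385 indicators.
For each fixed pair i < j, the values π(i) and π(j) are two distinct elements of {1, …, 130} in uniformly random order; by symmetry P[π(i) > π(j)] = 1/2.
By linearity: E[X] = 8385 · (1/2) = C(130, 2) · (1/2) = 8385/2 = 8385/2 ≈ 4192.500.

E[X] = 8385/2 = 4192.500.


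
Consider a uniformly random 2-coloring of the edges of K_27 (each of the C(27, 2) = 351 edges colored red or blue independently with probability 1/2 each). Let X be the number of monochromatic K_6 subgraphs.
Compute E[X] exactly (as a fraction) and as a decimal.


Let X = Σ_S X_S over the C(27, 6) = 296010 subsets S of size 6, where X_S = 1 if the K_6 on S is monochromatic.
For a fixed S, the K_6 on S has C(6, 2) = 15 edges. P[all 15 edges red] = (1/2)^15, and likewise for blue, so P[monochromatic] = 2·(1/2)^15 = 2^{1 − 15} = 1/16384.
By linearity: E[X] = C(27, 6) · 2^{1 − 15} = 296010 · 1/16384 = 148005/8192.
Numerically: E[X] ≈ 18.067.

E[X] = C(27,6)·2^(1−C(6,2)) = 148005/8192 ≈ 18.067.


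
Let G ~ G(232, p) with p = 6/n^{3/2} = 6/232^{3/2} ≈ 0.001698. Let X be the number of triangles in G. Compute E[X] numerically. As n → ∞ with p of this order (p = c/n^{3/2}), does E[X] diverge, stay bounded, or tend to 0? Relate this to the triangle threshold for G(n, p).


Number of potential triangles: C(232, 3) = 2054360.
Each occurs with probability p³ ≈ (0.001698)³ ≈ 4.895058e-09.
By linearity: E[X] = C(232, 3)·p³ ≈ 2054360 · 4.895058e-09 ≈ 0.0101.
Since α = 3/2 > 1, p = c/n^{3/2} = o(1/n) is below the triangle threshold p ~ 1/n. Asymptotically E[X] ~ (c³/6)·n^{3(1−α)} = (6³/6)·n^{-1.5} → 0, so by Markov's inequality G has no triangles w.h.p.

E[X] ≈ 0.0101; in regime p = Θ(1/n^{3/2}) E[X] tends to 0 (below the triangle threshold p ~ 1/n).


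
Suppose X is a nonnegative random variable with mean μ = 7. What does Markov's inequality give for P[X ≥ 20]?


μ = E[X] = 7, a = 20.
Markov: P[X ≥ 20] ≤ μ/a = (7)/20 = 7/20.
Numerically: ≈ 0.350.
(Since a = 20 > μ = 7.000, the bound 7/20 is < 1 and informative.)

P[X ≥ 20] ≤ 7/20 ≈ 0.350.


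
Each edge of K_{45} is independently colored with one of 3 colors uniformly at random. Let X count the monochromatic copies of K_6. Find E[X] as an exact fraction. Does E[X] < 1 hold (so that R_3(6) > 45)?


E[X] = C(45, 6) · 3^{1 − 15} = 8145060 · 3^{−14} = 8145060/4782969.
As a reduced fraction: E[X] = 2715020/1594323 ≈ 1.703.
Is E[X] < 1? NO.
Since E[X] ≥ 1, the first-moment bound is inconclusive at n = 45; it does NOT by itself certify R_3(6) > 45.

E[X] = 2715020/1594323 ≈ 1.703; E[X] ≥ 1; first-moment method inconclusive here.


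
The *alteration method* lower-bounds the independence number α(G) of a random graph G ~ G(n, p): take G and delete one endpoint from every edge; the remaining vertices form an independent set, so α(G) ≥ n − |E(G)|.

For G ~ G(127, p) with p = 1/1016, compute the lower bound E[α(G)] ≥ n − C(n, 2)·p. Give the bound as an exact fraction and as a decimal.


E[|E(G)|] = C(127, 2)·p = 8001 · (1/1016) = 63/8.
E[α(G)] ≥ n − E[|E(G)|] = 127 − 63/8 = 953/8.
Numerically: ≈ 119.12500.
(This is only a lower bound; the true E[α(G)] may be larger.)

E[α(G)] ≥ 953/8 ≈ 119.12500.


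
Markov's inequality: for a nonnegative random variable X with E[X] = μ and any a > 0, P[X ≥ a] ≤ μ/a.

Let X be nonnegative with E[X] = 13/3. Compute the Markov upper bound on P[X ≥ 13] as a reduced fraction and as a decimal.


μ = E[X] = 13/3, a = 13.
Markov: P[X ≥ 13] ≤ μ/a = (13/3)/13 = 1/3.
Numerically: ≈ 0.333.
(Since a = 13 > μ = 4.333, the bound 1/3 is < 1 and informative.)

P[X ≥ 13] ≤ 1/3 ≈ 0.333.


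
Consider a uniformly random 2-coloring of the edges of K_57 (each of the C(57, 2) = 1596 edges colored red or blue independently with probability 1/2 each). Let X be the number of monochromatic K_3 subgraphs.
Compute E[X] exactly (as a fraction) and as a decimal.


Let X = Σ_S X_S over the C(57, 3) = 29260 subsets S of size 3, where X_S = 1 if the K_3 on S is monochromatic.
For a fixed S, the K_3 on S has C(3, 2) = 3 edges. P[all 3 edges red] = (1/2)^3, and likewise for blue, so P[monochromatic] = 2·(1/2)^3 = 2^{1 − 3} = 1/4.
By linearity of expectation: E[X] = C(57, 3) · 2^{1 − 3} = 29260 · 1/4 = 7315.
Numerically: E[X] ≈ 7315.000000.

E[X] = C(57,3)·2^(1−C(3,2)) = 7315 ≈ 7315.000000.


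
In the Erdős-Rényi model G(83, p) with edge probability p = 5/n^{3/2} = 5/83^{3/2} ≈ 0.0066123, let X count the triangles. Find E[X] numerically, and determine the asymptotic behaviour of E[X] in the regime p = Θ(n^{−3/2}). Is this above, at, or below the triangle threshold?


Number of potential triangles: C(83, 3) = 91881.
Each occurs with probability p³ ≈ (0.0066123)³ ≈ 2.89106993e-07.
By linearity: E[X] = C(83, 3)·p³ ≈ 91881 · 2.89106993e-07 ≈ 0.026563.
Since α = 3/2 > 1, p = c/n^{3/2} = o(1/n) is below the triangle threshold p ~ 1/n. Asymptotically E[X] ~ (c³/6)·n^{3(1−α)} = (5³/6)·n^{-1.5} → 0, so by Markov's inequality G has no triangles w.h.p.

E[X] ≈ 0.026563; in regime p = Θ(1/n^{3/2}) E[X] tends to 0 (below the triangle threshold p ~ 1/n).


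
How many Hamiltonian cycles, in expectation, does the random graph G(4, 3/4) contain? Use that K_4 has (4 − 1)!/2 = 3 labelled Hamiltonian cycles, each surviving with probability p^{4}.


K_4 has (4 − 1)!/2 = 3 labelled Hamiltonian cycles.
For each such Hamiltonian cycle H, let X_H = 1 if all 4 edges of H are present in G. Then P[X_H = 1] = p^{4} = (3/4)^{4} = 81/256.
By linearity of expectation: E[X] = Σ_H E[X_H] = 3 · p^{4} = 3 · 81/256 = 243/256.
Numerically: E[X] ≈ 0.949219.

E[X] = 3 · (3/4)^{4} = 243/256 ≈ 0.949219.


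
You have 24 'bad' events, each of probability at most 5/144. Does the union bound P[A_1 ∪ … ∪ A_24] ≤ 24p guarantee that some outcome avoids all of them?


Union bound: P[∪_{i=1}^{24} A_i] ≤ Σ_i P[A_i] ≤ 24·p = 24·(5/144) = 5/6.
Numerically: 5/6 ≈ 0.8333.
Is 5/6 < 1? YES.
Since P[∪ A_i] ≤ 5/6 < 1, the complement has P[∩ A_i^c] ≥ 1 − 5/6 = 1/6 > 0, so some outcome avoids every A_i.

24·p = 5/6 ≈ 0.8333; existence CERTIFIED by the union bound.


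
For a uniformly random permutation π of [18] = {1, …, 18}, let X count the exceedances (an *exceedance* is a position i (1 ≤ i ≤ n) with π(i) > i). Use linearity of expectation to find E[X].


Write X = Σ_{i=1}^{18} X_i, where X_i = 1_{π(i) > i}.
For each fixed i, π(i) is uniform over {1, …, 18} (marginal of a uniform permutation), so P[π(i) > i] = (n − i)/n. Summing: Σ_{i=1}^{18} (n − i)/n = (0 + 1 + … + 17)/18 = 18(18 − 1)/(2·18) = (18 − 1)/2.
Hence E[X] = Σ_{i=1}^{18} (18 − i)/18 = 17/2 ≈ 8.500000.

E[X] = 17/2 = 8.500000.


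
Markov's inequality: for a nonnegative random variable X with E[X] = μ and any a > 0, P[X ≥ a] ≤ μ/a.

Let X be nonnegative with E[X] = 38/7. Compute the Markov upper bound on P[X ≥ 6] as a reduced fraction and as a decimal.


μ = E[X] = 38/7, a = 6.
Markov: P[X ≥ 6] ≤ μ/a = (38/7)/6 = 19/21.
Numerically: ≈ 0.904762.
(Since a = 6 > μ = 5.428571, the bound 19/21 is < 1 and informative.)

P[X ≥ 6] ≤ 19/21 ≈ 0.904762.


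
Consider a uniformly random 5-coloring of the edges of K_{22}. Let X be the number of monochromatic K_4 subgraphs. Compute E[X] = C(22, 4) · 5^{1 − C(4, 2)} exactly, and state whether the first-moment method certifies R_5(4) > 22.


E[X] = C(22, 4) · 5^{1 − 6} = 7315 · 5^{−5} = 7315/3125.
As a reduced fraction: E[X] = 1463/625 ≈ 2.34080.
Is E[X] < 1? NO.
Since E[X] ≥ 1, the first-moment bound is inconclusive at n = 22; it does NOT by itself certify R_5(4) > 22.

E[X] = 1463/625 ≈ 2.34080; E[X] ≥ 1; first-moment method inconclusive here.


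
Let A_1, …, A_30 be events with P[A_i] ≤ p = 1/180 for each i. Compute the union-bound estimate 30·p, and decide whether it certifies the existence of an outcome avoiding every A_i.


Union bound: P[∪_{i=1}^{30} A_i] ≤ Σ_i P[A_i] ≤ 30·p = 30·(1/180) = 1/6.
Numerically: 1/6 ≈ 0.166667.
Is 1/6 < 1? YES.
Since P[∪ A_i] ≤ 1/6 < 1, the complement has P[∩ A_i^c] ≥ 1 − 1/6 = 5/6 > 0, so some outcome avoids every A_i.

30·p = 1/6 ≈ 0.166667; existence CERTIFIED by the union bound.


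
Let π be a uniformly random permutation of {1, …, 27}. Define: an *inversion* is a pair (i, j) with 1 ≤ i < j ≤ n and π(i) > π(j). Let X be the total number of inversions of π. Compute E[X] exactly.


Write X = Σ X_I over the C(27, 2) = 351 pairs i < j, with X_I the indicator of one inversion.
There are 351 indicators.
For each fixed pair i < j, the values π(i) and π(j) are two distinct elements of {1, …, 27} in uniformly random order; by symmetry P[π(i) > π(j)] = 1/2.
By linearity: E[X] = 351 · (1/2) = C(27, 2) · (1/2) = 351/2 = 351/2 ≈ 175.500000.

E[X] = 351/2 = 175.500000.


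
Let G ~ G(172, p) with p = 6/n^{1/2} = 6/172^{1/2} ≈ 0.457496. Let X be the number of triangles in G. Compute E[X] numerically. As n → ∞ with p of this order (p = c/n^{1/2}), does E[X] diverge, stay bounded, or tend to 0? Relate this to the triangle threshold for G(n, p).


Number of potential triangles: C(172, 3) = 833340.
Each occurs with probability p³ ≈ (0.457496)³ ≈ 9.57549163e-02.
By linearity: E[X] = C(172, 3)·p³ ≈ 833340 · 9.57549163e-02 ≈ 79796.401912.
Since α = 1/2 < 1, p = c/n^{1/2} ≫ 1/n is above the triangle threshold p ~ 1/n. Asymptotically E[X] ~ (c³/6)·n^{3(1−α)} = (6³/6)·n^{1.5} → ∞; triangles are abundant w.h.p.

E[X] ≈ 79796.401912; in regime p = Θ(1/n^{1/2}) E[X] diverges (above the triangle threshold p ~ 1/n).


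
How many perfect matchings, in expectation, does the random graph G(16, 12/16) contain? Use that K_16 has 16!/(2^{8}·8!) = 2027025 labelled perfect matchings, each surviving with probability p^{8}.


K_16 has 16!/(2^{8}·8!) = 2027025 labelled perfect matchings.
For each such perfect matching H, let X_H = 1 if all 8 edges of H are present in G. Then P[X_H = 1] = p^{8} = (3/4)^{8} = 6561/65536.
By linearity: E[X] = Σ_H E[X_H] = 2027025 · p^{8} = 2027025 · 6561/65536 = 13299311025/65536.
Numerically: E[X] ≈ 2.0293e+05.

E[X] = 2027025 · (3/4)^{8} = 13299311025/65536 ≈ 2.0293e+05.


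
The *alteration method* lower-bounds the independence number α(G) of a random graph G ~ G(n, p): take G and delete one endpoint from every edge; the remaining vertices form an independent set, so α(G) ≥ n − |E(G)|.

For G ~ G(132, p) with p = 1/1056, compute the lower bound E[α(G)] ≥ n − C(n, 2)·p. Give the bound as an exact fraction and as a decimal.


E[|E(G)|] = C(132, 2)·p = 8646 · (1/1056) = 131/16.
E[α(G)] ≥ n − E[|E(G)|] = 132 − 131/16 = 1981/16.
Numerically: ≈ 123.8125.
(This is only a lower bound; the true E[α(G)] may be larger.)

E[α(G)] ≥ 1981/16 ≈ 123.8125.


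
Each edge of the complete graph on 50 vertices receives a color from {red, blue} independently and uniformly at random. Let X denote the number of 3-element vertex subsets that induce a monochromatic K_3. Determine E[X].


Let X = Σ_S X_S over the C(50, 3) = 19600 subsets S of size 3, where X_S = 1 if the K_3 on S is monochromatic.
For a fixed S, the K_3 on S has C(3, 2) = 3 edges. P[all 3 edges red] = (1/2)^3, and likewise for blue, so P[monochromatic] = 2·(1/2)^3 = 2^{1 − 3} = 1/4.
Summing: E[X] = C(50, 3) · 2^{1 − 3} = 19600 · 1/4 = 4900.
Numerically: E[X] ≈ 4900.00000.

E[X] = C(50,3)·2^(1−C(3,2)) = 4900 ≈ 4900.00000.
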